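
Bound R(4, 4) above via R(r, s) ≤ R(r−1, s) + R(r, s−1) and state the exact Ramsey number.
R(4, 4) ≤ R(3, 4) + R(4, 3) = 9 + 9 = 18; exact value R(4, 4) = 18.

The Erdős–Szekeres recurrence R(r, s) ≤ R(r−1, s) + R(r, s−1) applied to (r, s) = (4, 4) gives
  R(4, 4) ≤ R(3, 4) + R(4, 3) = 9 + 9 = 18.
(Recall R(2, k) = k and R is symmetric.) Here the recurrence bound is tight: a matching lower-bound construction on K_{17} shows R(4, 4) > 17, so R(4, 4) = 18 exactly.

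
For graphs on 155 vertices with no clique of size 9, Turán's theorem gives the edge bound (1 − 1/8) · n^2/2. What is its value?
Turán density bound = (7/8) · 155^2/2 = 168175/16 ≈ 10510.9375

Turán's theorem: ex(n, K_{r+1}) is achieved by the complete r-partite Turán graph T(n, r) with parts as balanced as possible, and is at most (1 − 1/r) · n^2/2. For r = 8, n = 155: the density bound is (7/8) · 24025/2 = 168175/16 ≈ 10510.9375. The integer-valued extremum is e(T(155, 8)) = 10510, which is strictly less than the density bound 168175/16 since 8 ∤ 155 (the parts of T(155, 8) cannot all be equal).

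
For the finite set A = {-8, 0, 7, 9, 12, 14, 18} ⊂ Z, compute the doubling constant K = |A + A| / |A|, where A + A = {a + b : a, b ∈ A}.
K = |A + A| / |A| = 25/7

Enumerate A + A = {a + b : a, b ∈ A}. With |A| = 7, there are |A|^2 = 49 ordered sum pairs; collecting distinct values, A + A = {-16, -8, -1, 0, 1, 4, 6, 7, 9, 10, 12, 14, 16, 18, 19, 21, 23, 24, 25, 26, 27, 28, 30, 32, 36}, so |A + A| = 25. Thus K = 25/7. For comparison, the minimum possible |A + A| over all 7-element sets is 2·7 − 1 = 13 (so min K = 13/7), attained only by arithmetic progressions.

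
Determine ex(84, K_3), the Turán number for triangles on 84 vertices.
ex(84, K_3) = ⌊84^2/4⌋ = 1764

Mantel (1907): a triangle-free graph on n vertices has at most ⌊n^2/4⌋ edges, with equality for the complete bipartite graph K_{⌊n/2⌋, ⌈n/2⌉}. For n = 84: ⌊84^2/4⌋ = ⌊7056/4⌋ = 1764. The extremal graph is K_{42, 42}, which has 42·42 = 1764 edges.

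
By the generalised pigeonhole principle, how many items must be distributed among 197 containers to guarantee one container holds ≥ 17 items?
n = (17 − 1)·197 + 1 = 3153

By the generalised pigeonhole principle, to guarantee some box contains ≥ r objects we need more than (r − 1) · k objects total. Threshold: n = (r − 1) · k + 1. With r = 17 and k = 197: n = 16 · 197 + 1 = 3152 + 1 = 3153. For n = 3152 = 16 · 197, we can put exactly 16 objects in every box, avoiding 17 in any single one — so 3153 is tight.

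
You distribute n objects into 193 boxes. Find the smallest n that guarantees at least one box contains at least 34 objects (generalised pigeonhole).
n = (34 − 1)·193 + 1 = 6370

By the generalised pigeonhole principle, to guarantee some box contains ≥ r objects we need more than (r − 1) · k objects total. Threshold: n = (r − 1) · k + 1. With r = 34 and k = 193: n = 33 · 193 + 1 = 6369 + 1 = 6370. For n = 6369 = 33 · 193, we can put exactly 33 objects in every box, avoiding 34 in any single one — so 6370 is tight.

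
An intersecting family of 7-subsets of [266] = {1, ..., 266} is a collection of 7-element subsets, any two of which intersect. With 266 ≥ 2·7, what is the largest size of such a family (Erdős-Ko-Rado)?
max |F| = C(265, 6) = 454347559380

Erdős-Ko-Rado (1961): when n ≥ 2k, max |F| = C(n−1, k−1). The bound is attained by the star {A : i ∈ A} for any fixed i ∈ [n]. Here C(266−1, 7−1) = C(265, 6) = 454347559380.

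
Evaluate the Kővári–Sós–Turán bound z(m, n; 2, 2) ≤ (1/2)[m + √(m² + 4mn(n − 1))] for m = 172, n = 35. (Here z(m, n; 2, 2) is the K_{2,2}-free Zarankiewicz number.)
z(172, 35; 2, 2) ≤ (1/2)[172 + √(172² + 4·172·35·34)] = (1/2)[172 + √848304] = 546.5171

Kővári–Sós–Turán: let r_1, ..., r_172 be the row sums and z = Σ r_i the total number of 1s. Each pair of columns can share at most one row with both entries 1 (else a 2×2 all-ones block appears), so Σ_i C(r_i, 2) ≤ C(35, 2) = 595. By convexity Σ_i C(r_i, 2) ≥ 172·C(z/172, 2) = z(z − 172)/(2·172), giving z² − 172z − 172·35·34 ≤ 0 and hence z ≤ (1/2)[172 + √(29584 + 4·204680)] = (1/2)[172 + √848304] ≈ (1/2)(172 + 921.0342) = 546.5171.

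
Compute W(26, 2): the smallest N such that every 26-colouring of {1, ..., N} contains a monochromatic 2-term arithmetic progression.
W(26, 2) = 26 + 1 = 27

A 2-term AP is any pair of integers, so a monochromatic 2-AP exists iff some colour is used at least twice. With 26 colours, the colouring i ↦ i on {1, ..., 26} uses each colour once, avoiding any monochromatic pair, so W(26, 2) > 26. For {1, ..., 27}, pigeonhole forces two integers of the same colour, which form a monochromatic 2-AP. Hence W(26, 2) = 27.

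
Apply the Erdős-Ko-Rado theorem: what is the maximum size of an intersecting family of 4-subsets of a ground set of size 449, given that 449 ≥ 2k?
max |F| = C(448, 3) = 14885696

Erdős-Ko-Rado (1961): when n ≥ 2k, max |F| = C(n−1, k−1). The bound is attained by the star {A : i ∈ A} for any fixed i ∈ [n]. Here C(449−1, 4−1) = C(448, 3) = 14885696.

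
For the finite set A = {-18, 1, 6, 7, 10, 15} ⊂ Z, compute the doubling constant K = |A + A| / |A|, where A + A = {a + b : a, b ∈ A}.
K = |A + A| / |A| = 20/6 = 10/3

Enumerate A + A = {a + b : a, b ∈ A}. With |A| = 6, there are |A|^2 = 36 ordered sum pairs; collecting distinct values, A + A = {-36, -17, -12, -11, -8, -3, 2, 7, 8, 11, 12, 13, 14, 16, 17, 20, 21, 22, 25, 30}, so |A + A| = 20. Thus K = 20/6 = 10/3. For comparison, the minimum possible |A + A| over all 6-element sets is 2·6 − 1 = 11 (so min K = 11/6), attained only by arithmetic progressions.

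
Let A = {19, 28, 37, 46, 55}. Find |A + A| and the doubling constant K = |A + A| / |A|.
K = |A + A| / |A| = 9/5

Enumerate A + A = {a + b : a, b ∈ A}. With |A| = 5, there are |A|^2 = 25 ordered sum pairs; collecting distinct values, A + A = {38, 47, 56, 65, 74, 83, 92, 101, 110}, so |A + A| = 9. Thus K = 9/5. Here |A + A| = 2|A| − 1 = 9, the minimum possible — so K = 9/5 is minimal, which holds iff A is an arithmetic progression.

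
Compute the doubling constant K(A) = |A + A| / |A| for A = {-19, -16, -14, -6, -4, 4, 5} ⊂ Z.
K = |A + A| / |A| = 25/7

Enumerate A + A = {a + b : a, b ∈ A}. With |A| = 7, there are |A|^2 = 49 ordered sum pairs; collecting distinct values, A + A = {-38, -35, -33, -32, -30, -28, -25, -23, -22, -20, -18, -15, -14, -12, -11, -10, -9, -8, -2, -1, 0, 1, 8, 9, 10}, so |A + A| = 25. Thus K = 25/7. For comparison, the minimum possible |A + A| over all 7-element sets is 2·7 − 1 = 13 (so min K = 13/7), attained only by arithmetic progressions.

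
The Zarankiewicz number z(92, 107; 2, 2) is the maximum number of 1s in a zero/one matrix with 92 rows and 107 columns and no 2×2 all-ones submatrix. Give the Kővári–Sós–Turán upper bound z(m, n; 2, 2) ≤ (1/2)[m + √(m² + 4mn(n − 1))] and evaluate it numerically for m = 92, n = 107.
z(92, 107; 2, 2) ≤ (1/2)[92 + √(92² + 4·92·107·106)] = (1/2)[92 + √4182320] = 1068.5361

Kővári–Sós–Turán: let r_1, ..., r_92 be the row sums and z = Σ r_i the total number of 1s. Each pair of columns can share at most one row with both entries 1 (else a 2×2 all-ones block appears), so Σ_i C(r_i, 2) ≤ C(107, 2) = 5671. By convexity Σ_i C(r_i, 2) ≥ 92·C(z/92, 2) = z(z − 92)/(2·92), giving z² − 92z − 92·107·106 ≤ 0 and hence z ≤ (1/2)[92 + √(8464 + 4·1043464)] = (1/2)[92 + √4182320] ≈ (1/2)(92 + 2045.0721) = 1068.5361.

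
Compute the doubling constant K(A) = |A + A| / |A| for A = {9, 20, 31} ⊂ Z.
K = |A + A| / |A| = 5/3

Enumerate A + A = {a + b : a, b ∈ A}. With |A| = 3, there are |A|^2 = 9 ordered sum pairs; collecting distinct values, A + A = {18, 29, 40, 51, 62}, so |A + A| = 5. Thus K = 5/3. Here |A + A| = 2|A| − 1 = 5, the minimum possible — so K = 5/3 is minimal, which holds iff A is an arithmetic progression.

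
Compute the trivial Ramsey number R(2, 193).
R(2, 193) = 193

R(2, k) = k for all k ≥ 2: in a 2-colouring of K_k, either some edge is red (a red K_2) or all edges are blue (a blue K_k). And K_{192} coloured all-blue has no blue K_193, so R(2, 193) > 192. Hence R(2, 193) = 193.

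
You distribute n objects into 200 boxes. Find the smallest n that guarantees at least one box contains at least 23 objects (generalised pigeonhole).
n = (23 − 1)·200 + 1 = 4401

By the generalised pigeonhole principle, to guarantee some box contains ≥ r objects we need more than (r − 1) · k objects total. Threshold: n = (r − 1) · k + 1. With r = 23 and k = 200: n = 22 · 200 + 1 = 4400 + 1 = 4401. For n = 4400 = 22 · 200, we can put exactly 22 objects in every box, avoiding 23 in any single one — so 4401 is tight.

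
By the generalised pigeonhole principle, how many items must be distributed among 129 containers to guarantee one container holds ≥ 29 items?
n = (29 − 1)·129 + 1 = 3613

By the generalised pigeonhole principle, to guarantee some box contains ≥ r objects we need more than (r − 1) · k objects total. Threshold: n = (r − 1) · k + 1. With r = 29 and k = 129: n = 28 · 129 + 1 = 3612 + 1 = 3613. For n = 3612 = 28 · 129, we can put exactly 28 objects in every box, avoiding 29 in any single one — so 3613 is tight.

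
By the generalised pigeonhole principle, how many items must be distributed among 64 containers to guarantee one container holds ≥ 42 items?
n = (42 − 1)·64 + 1 = 2625

By the generalised pigeonhole principle, to guarantee some box contains ≥ r objects we need more than (r − 1) · k objects total. Threshold: n = (r − 1) · k + 1. With r = 42 and k = 64: n = 41 · 64 + 1 = 2624 + 1 = 2625. For n = 2624 = 41 · 64, we can put exactly 41 objects in every box, avoiding 42 in any single one — so 2625 is tight.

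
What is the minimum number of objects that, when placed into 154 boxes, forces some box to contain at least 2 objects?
n = (2 − 1)·154 + 1 = 155

By the generalised pigeonhole principle, to guarantee some box contains ≥ r objects we need more than (r − 1) · k objects total. Threshold: n = (r − 1) · k + 1. With r = 2 and k = 154: n = 1 · 154 + 1 = 154 + 1 = 155. For n = 154 = 1 · 154, we can put exactly 1 objects in every box, avoiding 2 in any single one — so 155 is tight.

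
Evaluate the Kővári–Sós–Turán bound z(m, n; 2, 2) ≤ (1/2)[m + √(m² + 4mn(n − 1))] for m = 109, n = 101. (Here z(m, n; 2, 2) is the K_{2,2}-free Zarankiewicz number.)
z(109, 101; 2, 2) ≤ (1/2)[109 + √(109² + 4·109·101·100)] = (1/2)[109 + √4415481] = 1105.1523

Kővári–Sós–Turán: let r_1, ..., r_109 be the row sums and z = Σ r_i the total number of 1s. Each pair of columns can share at most one row with both entries 1 (else a 2×2 all-ones block appears), so Σ_i C(r_i, 2) ≤ C(101, 2) = 5050. By convexity Σ_i C(r_i, 2) ≥ 109·C(z/109, 2) = z(z − 109)/(2·109), giving z² − 109z − 109·101·100 ≤ 0 and hence z ≤ (1/2)[109 + √(11881 + 4·1100900)] = (1/2)[109 + √4415481] ≈ (1/2)(109 + 2101.3046) = 1105.1523.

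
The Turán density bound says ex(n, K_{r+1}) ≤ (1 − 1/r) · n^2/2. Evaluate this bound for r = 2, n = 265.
Turán density bound = (1/2) · 265^2/2 = 70225/4 ≈ 17556.25

Turán's theorem: ex(n, K_{r+1}) is achieved by the complete r-partite Turán graph T(n, r) with parts as balanced as possible, and is at most (1 − 1/r) · n^2/2. For r = 2, n = 265: the density bound is (1/2) · 70225/2 = 70225/4 ≈ 17556.25. The integer-valued extremum is e(T(265, 2)) = 17556, which is strictly less than the density bound 70225/4 since 2 ∤ 265 (the parts of T(265, 2) cannot all be equal).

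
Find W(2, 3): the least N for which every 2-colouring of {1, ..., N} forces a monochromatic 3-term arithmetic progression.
W(2, 3) = 9

Lower bound: the 2-colouring RRBBRRBB of {1, ..., 8} (R at positions {1, 2, 5, 6}, B at {3, 4, 7, 8}) contains no monochromatic 3-term AP, so W(2, 3) > 8. Upper bound: a case analysis on any 2-colouring of {1, ..., 9} forces such an AP. Hence W(2, 3) = 9.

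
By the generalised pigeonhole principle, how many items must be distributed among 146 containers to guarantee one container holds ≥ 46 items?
n = (46 − 1)·146 + 1 = 6571

By the generalised pigeonhole principle, to guarantee some box contains ≥ r objects we need more than (r − 1) · k objects total. Threshold: n = (r − 1) · k + 1. With r = 46 and k = 146: n = 45 · 146 + 1 = 6570 + 1 = 6571. For n = 6570 = 45 · 146, we can put exactly 45 objects in every box, avoiding 46 in any single one — so 6571 is tight.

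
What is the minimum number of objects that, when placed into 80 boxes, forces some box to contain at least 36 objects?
n = (36 − 1)·80 + 1 = 2801

By the generalised pigeonhole principle, to guarantee some box contains ≥ r objects we need more than (r − 1) · k objects total. Threshold: n = (r − 1) · k + 1. With r = 36 and k = 80: n = 35 · 80 + 1 = 2800 + 1 = 2801. For n = 2800 = 35 · 80, we can put exactly 35 objects in every box, avoiding 36 in any single one — so 2801 is tight.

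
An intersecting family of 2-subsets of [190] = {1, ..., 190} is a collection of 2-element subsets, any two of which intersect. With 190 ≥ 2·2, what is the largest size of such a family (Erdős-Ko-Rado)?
max |F| = C(189, 1) = 189

The Erdős-Ko-Rado theorem states: for n ≥ 2k, an intersecting family of k-subsets of an n-element set has size at most C(n − 1, k − 1), with equality for 'star' families {A ⊆ [n] : |A| = k, i ∈ A} (fix an element i). For n = 190, k = 2: C(189, 1) = 189.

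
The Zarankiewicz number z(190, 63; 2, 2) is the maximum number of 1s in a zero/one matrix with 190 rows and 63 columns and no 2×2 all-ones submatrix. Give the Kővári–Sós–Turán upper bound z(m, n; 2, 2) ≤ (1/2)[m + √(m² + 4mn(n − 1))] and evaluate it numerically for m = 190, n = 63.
z(190, 63; 2, 2) ≤ (1/2)[190 + √(190² + 4·190·63·62)] = (1/2)[190 + √3004660] = 961.6978

Kővári–Sós–Turán: let r_1, ..., r_190 be the row sums and z = Σ r_i the total number of 1s. Each pair of columns can share at most one row with both entries 1 (else a 2×2 all-ones block appears), so Σ_i C(r_i, 2) ≤ C(63, 2) = 1953. By convexity Σ_i C(r_i, 2) ≥ 190·C(z/190, 2) = z(z − 190)/(2·190), giving z² − 190z − 190·63·62 ≤ 0 and hence z ≤ (1/2)[190 + √(36100 + 4·742140)] = (1/2)[190 + √3004660] ≈ (1/2)(190 + 1733.3955) = 961.6978.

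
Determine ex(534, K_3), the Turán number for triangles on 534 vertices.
ex(534, K_3) = ⌊534^2/4⌋ = 71289

Mantel (1907): a triangle-free graph on n vertices has at most ⌊n^2/4⌋ edges, with equality for the complete bipartite graph K_{⌊n/2⌋, ⌈n/2⌉}. For n = 534: ⌊534^2/4⌋ = ⌊285156/4⌋ = 71289. The extremal graph is K_{267, 267}, which has 267·267 = 71289 edges.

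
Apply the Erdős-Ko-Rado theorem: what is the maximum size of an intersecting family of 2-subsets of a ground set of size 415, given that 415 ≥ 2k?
max |F| = C(414, 1) = 414

The Erdős-Ko-Rado theorem states: for n ≥ 2k, an intersecting family of k-subsets of an n-element set has size at most C(n − 1, k − 1), with equality for 'star' families {A ⊆ [n] : |A| = k, i ∈ A} (fix an element i). For n = 415, k = 2: C(414, 1) = 414.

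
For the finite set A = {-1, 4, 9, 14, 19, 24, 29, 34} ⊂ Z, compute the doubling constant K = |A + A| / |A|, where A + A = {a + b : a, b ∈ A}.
K = |A + A| / |A| = 15/8

Enumerate A + A = {a + b : a, b ∈ A}. With |A| = 8, there are |A|^2 = 64 ordered sum pairs; collecting distinct values, A + A = {-2, 3, 8, 13, 18, 23, 28, 33, 38, 43, 48, 53, 58, 63, 68}, so |A + A| = 15. Thus K = 15/8. Here |A + A| = 2|A| − 1 = 15, the minimum possible — so K = 15/8 is minimal, which holds iff A is an arithmetic progression.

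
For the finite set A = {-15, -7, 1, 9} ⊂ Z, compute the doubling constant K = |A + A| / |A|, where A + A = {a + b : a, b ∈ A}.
K = |A + A| / |A| = 7/4

Enumerate A + A = {a + b : a, b ∈ A}. With |A| = 4, there are |A|^2 = 16 ordered sum pairs; collecting distinct values, A + A = {-30, -22, -14, -6, 2, 10, 18}, so |A + A| = 7. Thus K = 7/4. Here |A + A| = 2|A| − 1 = 7, the minimum possible — so K = 7/4 is minimal, which holds iff A is an arithmetic progression.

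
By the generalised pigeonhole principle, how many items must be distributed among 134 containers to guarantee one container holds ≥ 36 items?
n = (36 − 1)·134 + 1 = 4691

By the generalised pigeonhole principle, to guarantee some box contains ≥ r objects we need more than (r − 1) · k objects total. Threshold: n = (r − 1) · k + 1. With r = 36 and k = 134: n = 35 · 134 + 1 = 4690 + 1 = 4691. For n = 4690 = 35 · 134, we can put exactly 35 objects in every box, avoiding 36 in any single one — so 4691 is tight.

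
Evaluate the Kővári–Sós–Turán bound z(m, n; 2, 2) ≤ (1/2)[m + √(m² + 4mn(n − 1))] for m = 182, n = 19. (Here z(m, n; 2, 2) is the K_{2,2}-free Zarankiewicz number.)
z(182, 19; 2, 2) ≤ (1/2)[182 + √(182² + 4·182·19·18)] = (1/2)[182 + √282100] = 356.5654

Kővári–Sós–Turán: let r_1, ..., r_182 be the row sums and z = Σ r_i the total number of 1s. Each pair of columns can share at most one row with both entries 1 (else a 2×2 all-ones block appears), so Σ_i C(r_i, 2) ≤ C(19, 2) = 171. By convexity Σ_i C(r_i, 2) ≥ 182·C(z/182, 2) = z(z − 182)/(2·182), giving z² − 182z − 182·19·18 ≤ 0 and hence z ≤ (1/2)[182 + √(33124 + 4·62244)] = (1/2)[182 + √282100] ≈ (1/2)(182 + 531.1309) = 356.5654.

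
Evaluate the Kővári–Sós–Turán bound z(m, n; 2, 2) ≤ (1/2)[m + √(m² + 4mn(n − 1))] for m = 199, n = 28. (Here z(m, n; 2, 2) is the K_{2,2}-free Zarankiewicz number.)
z(199, 28; 2, 2) ≤ (1/2)[199 + √(199² + 4·199·28·27)] = (1/2)[199 + √641377] = 499.9301

Kővári–Sós–Turán: let r_1, ..., r_199 be the row sums and z = Σ r_i the total number of 1s. Each pair of columns can share at most one row with both entries 1 (else a 2×2 all-ones block appears), so Σ_i C(r_i, 2) ≤ C(28, 2) = 378. By convexity Σ_i C(r_i, 2) ≥ 199·C(z/199, 2) = z(z − 199)/(2·199), giving z² − 199z − 199·28·27 ≤ 0 and hence z ≤ (1/2)[199 + √(39601 + 4·150444)] = (1/2)[199 + √641377] ≈ (1/2)(199 + 800.8602) = 499.9301.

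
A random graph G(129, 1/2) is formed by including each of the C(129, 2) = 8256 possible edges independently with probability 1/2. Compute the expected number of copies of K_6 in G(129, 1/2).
E[# K_6] = C(129, 6) · (1/2)^C(6, 2) = 5688177600 / 2^15 = 88877775/512 ≈ 173589.404297

For each 6-subset S of vertices (there are C(129, 6) = 5688177600 such S), let X_S = 1 if S induces a K_6 (all C(6, 2) = 15 edges present). Then P(X_S = 1) = (1/2)^15 = 1/32768. By linearity of expectation, E[# K_6] = C(129, 6) · (1/2)^15 = 5688177600 / 32768 = 88877775/512 ≈ 173589.404297.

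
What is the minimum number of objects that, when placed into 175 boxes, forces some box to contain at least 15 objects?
n = (15 − 1)·175 + 1 = 2451

By the generalised pigeonhole principle, to guarantee some box contains ≥ r objects we need more than (r − 1) · k objects total. Threshold: n = (r − 1) · k + 1. With r = 15 and k = 175: n = 14 · 175 + 1 = 2450 + 1 = 2451. For n = 2450 = 14 · 175, we can put exactly 14 objects in every box, avoiding 15 in any single one — so 2451 is tight.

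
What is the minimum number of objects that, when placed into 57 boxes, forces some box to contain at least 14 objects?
n = (14 − 1)·57 + 1 = 742

By the generalised pigeonhole principle, to guarantee some box contains ≥ r objects we need more than (r − 1) · k objects total. Threshold: n = (r − 1) · k + 1. With r = 14 and k = 57: n = 13 · 57 + 1 = 741 + 1 = 742. For n = 741 = 13 · 57, we can put exactly 13 objects in every box, avoiding 14 in any single one — so 742 is tight.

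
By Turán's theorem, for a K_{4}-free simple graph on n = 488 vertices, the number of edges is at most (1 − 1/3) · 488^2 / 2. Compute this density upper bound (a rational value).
Turán density bound = (2/3) · 488^2/2 = 238144/3 ≈ 79381.3333

Turán's theorem: ex(n, K_{r+1}) is achieved by the complete r-partite Turán graph T(n, r) with parts as balanced as possible, and is at most (1 − 1/r) · n^2/2. For r = 3, n = 488: the density bound is (2/3) · 238144/2 = 238144/3 ≈ 79381.3333. The integer-valued extremum is e(T(488, 3)) = 79381, which is strictly less than the density bound 238144/3 since 3 ∤ 488 (the parts of T(488, 3) cannot all be equal).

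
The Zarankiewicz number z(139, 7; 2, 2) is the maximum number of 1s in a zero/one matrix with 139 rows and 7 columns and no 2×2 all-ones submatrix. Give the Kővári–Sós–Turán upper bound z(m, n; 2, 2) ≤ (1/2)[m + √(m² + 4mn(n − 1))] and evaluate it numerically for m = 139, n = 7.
z(139, 7; 2, 2) ≤ (1/2)[139 + √(139² + 4·139·7·6)] = (1/2)[139 + √42673] = 172.7872

Kővári–Sós–Turán: let r_1, ..., r_139 be the row sums and z = Σ r_i the total number of 1s. Each pair of columns can share at most one row with both entries 1 (else a 2×2 all-ones block appears), so Σ_i C(r_i, 2) ≤ C(7, 2) = 21. By convexity Σ_i C(r_i, 2) ≥ 139·C(z/139, 2) = z(z − 139)/(2·139), giving z² − 139z − 139·7·6 ≤ 0 and hence z ≤ (1/2)[139 + √(19321 + 4·5838)] = (1/2)[139 + √42673] ≈ (1/2)(139 + 206.5744) = 172.7872.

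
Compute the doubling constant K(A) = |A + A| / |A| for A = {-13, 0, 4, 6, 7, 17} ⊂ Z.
K = |A + A| / |A| = 20/6 = 10/3

Enumerate A + A = {a + b : a, b ∈ A}. With |A| = 6, there are |A|^2 = 36 ordered sum pairs; collecting distinct values, A + A = {-26, -13, -9, -7, -6, 0, 4, 6, 7, 8, 10, 11, 12, 13, 14, 17, 21, 23, 24, 34}, so |A + A| = 20. Thus K = 20/6 = 10/3. For comparison, the minimum possible |A + A| over all 6-element sets is 2·6 − 1 = 11 (so min K = 11/6), attained only by arithmetic progressions.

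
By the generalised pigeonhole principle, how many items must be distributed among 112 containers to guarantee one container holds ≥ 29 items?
n = (29 − 1)·112 + 1 = 3137

By the generalised pigeonhole principle, to guarantee some box contains ≥ r objects we need more than (r − 1) · k objects total. Threshold: n = (r − 1) · k + 1. With r = 29 and k = 112: n = 28 · 112 + 1 = 3136 + 1 = 3137. For n = 3136 = 28 · 112, we can put exactly 28 objects in every box, avoiding 29 in any single one — so 3137 is tight.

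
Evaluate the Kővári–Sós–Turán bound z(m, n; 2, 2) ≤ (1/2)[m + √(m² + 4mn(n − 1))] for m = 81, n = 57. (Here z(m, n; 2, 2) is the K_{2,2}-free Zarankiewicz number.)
z(81, 57; 2, 2) ≤ (1/2)[81 + √(81² + 4·81·57·56)] = (1/2)[81 + √1040769] = 550.5904

Kővári–Sós–Turán: let r_1, ..., r_81 be the row sums and z = Σ r_i the total number of 1s. Each pair of columns can share at most one row with both entries 1 (else a 2×2 all-ones block appears), so Σ_i C(r_i, 2) ≤ C(57, 2) = 1596. By convexity Σ_i C(r_i, 2) ≥ 81·C(z/81, 2) = z(z − 81)/(2·81), giving z² − 81z − 81·57·56 ≤ 0 and hence z ≤ (1/2)[81 + √(6561 + 4·258552)] = (1/2)[81 + √1040769] ≈ (1/2)(81 + 1020.1809) = 550.5904.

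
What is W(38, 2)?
W(38, 2) = 38 + 1 = 39

A 2-term AP is any pair of integers, so a monochromatic 2-AP exists iff some colour is used at least twice. With 38 colours, the colouring i ↦ i on {1, ..., 38} uses each colour once, avoiding any monochromatic pair, so W(38, 2) > 38. For {1, ..., 39}, pigeonhole forces two integers of the same colour, which form a monochromatic 2-AP. Hence W(38, 2) = 39.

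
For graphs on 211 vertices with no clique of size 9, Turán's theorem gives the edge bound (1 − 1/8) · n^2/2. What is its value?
Turán density bound = (7/8) · 211^2/2 = 311647/16 ≈ 19477.9375

Turán's theorem: ex(n, K_{r+1}) is achieved by the complete r-partite Turán graph T(n, r) with parts as balanced as possible, and is at most (1 − 1/r) · n^2/2. For r = 8, n = 211: the density bound is (7/8) · 44521/2 = 311647/16 ≈ 19477.9375. The integer-valued extremum is e(T(211, 8)) = 19477, which is strictly less than the density bound 311647/16 since 8 ∤ 211 (the parts of T(211, 8) cannot all be equal).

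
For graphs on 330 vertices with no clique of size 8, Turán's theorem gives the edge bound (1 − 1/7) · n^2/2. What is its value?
Turán density bound = (6/7) · 330^2/2 = 326700/7 ≈ 46671.4286

Turán's theorem: ex(n, K_{r+1}) is achieved by the complete r-partite Turán graph T(n, r) with parts as balanced as possible, and is at most (1 − 1/r) · n^2/2. For r = 7, n = 330: the density bound is (6/7) · 108900/2 = 326700/7 ≈ 46671.4286. The integer-valued extremum is e(T(330, 7)) = 46671, which is strictly less than the density bound 326700/7 since 7 ∤ 330 (the parts of T(330, 7) cannot all be equal).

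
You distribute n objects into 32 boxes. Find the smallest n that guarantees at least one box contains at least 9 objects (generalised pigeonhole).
n = (9 − 1)·32 + 1 = 257

By the generalised pigeonhole principle, to guarantee some box contains ≥ r objects we need more than (r − 1) · k objects total. Threshold: n = (r − 1) · k + 1. With r = 9 and k = 32: n = 8 · 32 + 1 = 256 + 1 = 257. For n = 256 = 8 · 32, we can put exactly 8 objects in every box, avoiding 9 in any single one — so 257 is tight.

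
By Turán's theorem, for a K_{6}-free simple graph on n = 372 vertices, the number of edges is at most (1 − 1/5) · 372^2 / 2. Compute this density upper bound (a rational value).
Turán density bound = (4/5) · 372^2/2 = 276768/5 ≈ 55353.6

Turán's theorem: ex(n, K_{r+1}) is achieved by the complete r-partite Turán graph T(n, r) with parts as balanced as possible, and is at most (1 − 1/r) · n^2/2. For r = 5, n = 372: the density bound is (4/5) · 138384/2 = 276768/5 ≈ 55353.6. The integer-valued extremum is e(T(372, 5)) = 55353, which is strictly less than the density bound 276768/5 since 5 ∤ 372 (the parts of T(372, 5) cannot all be equal).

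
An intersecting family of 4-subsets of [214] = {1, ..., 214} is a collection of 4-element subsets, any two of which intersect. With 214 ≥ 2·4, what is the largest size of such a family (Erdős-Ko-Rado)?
max |F| = C(213, 3) = 1587986

The Erdős-Ko-Rado theorem states: for n ≥ 2k, an intersecting family of k-subsets of an n-element set has size at most C(n − 1, k − 1), with equality for 'star' families {A ⊆ [n] : |A| = k, i ∈ A} (fix an element i). For n = 214, k = 4: C(213, 3) = 1587986.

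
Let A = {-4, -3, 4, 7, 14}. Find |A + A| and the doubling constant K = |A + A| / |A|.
K = |A + A| / |A| = 14/5

Enumerate A + A = {a + b : a, b ∈ A}. With |A| = 5, there are |A|^2 = 25 ordered sum pairs; collecting distinct values, A + A = {-8, -7, -6, 0, 1, 3, 4, 8, 10, 11, 14, 18, 21, 28}, so |A + A| = 14. Thus K = 14/5. For comparison, the minimum possible |A + A| over all 5-element sets is 2·5 − 1 = 9 (so min K = 9/5), attained only by arithmetic progressions.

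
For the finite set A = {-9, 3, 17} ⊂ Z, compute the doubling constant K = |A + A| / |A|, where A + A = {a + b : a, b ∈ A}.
K = |A + A| / |A| = 6/3 = 2

Enumerate A + A = {a + b : a, b ∈ A}. With |A| = 3, there are |A|^2 = 9 ordered sum pairs; collecting distinct values, A + A = {-18, -6, 6, 8, 20, 34}, so |A + A| = 6. Thus K = 6/3 = 2. For comparison, the minimum possible |A + A| over all 3-element sets is 2·3 − 1 = 5 (so min K = 5/3), attained only by arithmetic progressions.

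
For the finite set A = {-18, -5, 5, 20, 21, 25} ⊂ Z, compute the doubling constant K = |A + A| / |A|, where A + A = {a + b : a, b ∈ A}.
K = |A + A| / |A| = 21/6 = 7/2

Enumerate A + A = {a + b : a, b ∈ A}. With |A| = 6, there are |A|^2 = 36 ordered sum pairs; collecting distinct values, A + A = {-36, -23, -13, -10, 0, 2, 3, 7, 10, 15, 16, 20, 25, 26, 30, 40, 41, 42, 45, 46, 50}, so |A + A| = 21. Thus K = 21/6 = 7/2. For comparison, the minimum possible |A + A| over all 6-element sets is 2·6 − 1 = 11 (so min K = 11/6), attained only by arithmetic progressions.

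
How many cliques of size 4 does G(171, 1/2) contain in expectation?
E[# K_4] = C(171, 4) · (1/2)^C(4, 2) = 34389810 / 2^6 = 17194905/32 = 537340.78125

For each 4-subset S of vertices (there are C(171, 4) = 34389810 such S), let X_S = 1 if S induces a K_4 (all C(4, 2) = 6 edges present). Then P(X_S = 1) = (1/2)^6 = 1/64. By linearity of expectation, E[# K_4] = C(171, 4) · (1/2)^6 = 34389810 / 64 = 17194905/32 = 537340.78125.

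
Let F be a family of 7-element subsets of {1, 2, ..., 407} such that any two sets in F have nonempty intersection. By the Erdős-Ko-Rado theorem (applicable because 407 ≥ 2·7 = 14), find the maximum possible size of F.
max |F| = C(406, 6) = 5993843472981

The Erdős-Ko-Rado theorem states: for n ≥ 2k, an intersecting family of k-subsets of an n-element set has size at most C(n − 1, k − 1), with equality for 'star' families {A ⊆ [n] : |A| = k, i ∈ A} (fix an element i). For n = 407, k = 7: C(406, 6) = 5993843472981.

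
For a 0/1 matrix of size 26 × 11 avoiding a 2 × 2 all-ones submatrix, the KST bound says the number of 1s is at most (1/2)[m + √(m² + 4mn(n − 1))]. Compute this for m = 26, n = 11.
z(26, 11; 2, 2) ≤ (1/2)[26 + √(26² + 4·26·11·10)] = (1/2)[26 + √12116] = 68.0364

Kővári–Sós–Turán: let r_1, ..., r_26 be the row sums and z = Σ r_i the total number of 1s. Each pair of columns can share at most one row with both entries 1 (else a 2×2 all-ones block appears), so Σ_i C(r_i, 2) ≤ C(11, 2) = 55. By convexity Σ_i C(r_i, 2) ≥ 26·C(z/26, 2) = z(z − 26)/(2·26), giving z² − 26z − 26·11·10 ≤ 0 and hence z ≤ (1/2)[26 + √(676 + 4·2860)] = (1/2)[26 + √12116] ≈ (1/2)(26 + 110.0727) = 68.0364.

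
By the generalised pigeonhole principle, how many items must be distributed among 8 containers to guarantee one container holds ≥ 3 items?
n = (3 − 1)·8 + 1 = 17

By the generalised pigeonhole principle, to guarantee some box contains ≥ r objects we need more than (r − 1) · k objects total. Threshold: n = (r − 1) · k + 1. With r = 3 and k = 8: n = 2 · 8 + 1 = 16 + 1 = 17. For n = 16 = 2 · 8, we can put exactly 2 objects in every box, avoiding 3 in any single one — so 17 is tight.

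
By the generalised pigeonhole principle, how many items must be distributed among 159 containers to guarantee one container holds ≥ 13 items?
n = (13 − 1)·159 + 1 = 1909

By the generalised pigeonhole principle, to guarantee some box contains ≥ r objects we need more than (r − 1) · k objects total. Threshold: n = (r − 1) · k + 1. With r = 13 and k = 159: n = 12 · 159 + 1 = 1908 + 1 = 1909. For n = 1908 = 12 · 159, we can put exactly 12 objects in every box, avoiding 13 in any single one — so 1909 is tight.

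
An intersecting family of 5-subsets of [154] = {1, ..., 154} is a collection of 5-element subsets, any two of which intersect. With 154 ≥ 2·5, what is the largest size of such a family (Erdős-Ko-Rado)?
max |F| = C(153, 4) = 21947850

Erdős-Ko-Rado (1961): when n ≥ 2k, max |F| = C(n−1, k−1). The bound is attained by the star {A : i ∈ A} for any fixed i ∈ [n]. Here C(154−1, 5−1) = C(153, 4) = 21947850.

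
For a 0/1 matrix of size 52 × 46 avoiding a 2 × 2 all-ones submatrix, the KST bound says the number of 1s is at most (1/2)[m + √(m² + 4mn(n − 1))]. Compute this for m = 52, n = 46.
z(52, 46; 2, 2) ≤ (1/2)[52 + √(52² + 4·52·46·45)] = (1/2)[52 + √433264] = 355.114

Kővári–Sós–Turán: let r_1, ..., r_52 be the row sums and z = Σ r_i the total number of 1s. Each pair of columns can share at most one row with both entries 1 (else a 2×2 all-ones block appears), so Σ_i C(r_i, 2) ≤ C(46, 2) = 1035. By convexity Σ_i C(r_i, 2) ≥ 52·C(z/52, 2) = z(z − 52)/(2·52), giving z² − 52z − 52·46·45 ≤ 0 and hence z ≤ (1/2)[52 + √(2704 + 4·107640)] = (1/2)[52 + √433264] ≈ (1/2)(52 + 658.2279) = 355.114.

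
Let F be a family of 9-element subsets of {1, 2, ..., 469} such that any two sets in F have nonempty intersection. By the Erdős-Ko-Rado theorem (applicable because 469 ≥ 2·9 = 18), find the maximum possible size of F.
max |F| = C(468, 8) = 53743129524325098

The Erdős-Ko-Rado theorem states: for n ≥ 2k, an intersecting family of k-subsets of an n-element set has size at most C(n − 1, k − 1), with equality for 'star' families {A ⊆ [n] : |A| = k, i ∈ A} (fix an element i). For n = 469, k = 9: C(468, 8) = 53743129524325098.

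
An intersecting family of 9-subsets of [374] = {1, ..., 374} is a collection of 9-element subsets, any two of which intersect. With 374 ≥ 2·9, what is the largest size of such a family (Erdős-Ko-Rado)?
max |F| = C(373, 8) = 8616446909018334

The Erdős-Ko-Rado theorem states: for n ≥ 2k, an intersecting family of k-subsets of an n-element set has size at most C(n − 1, k − 1), with equality for 'star' families {A ⊆ [n] : |A| = k, i ∈ A} (fix an element i). For n = 374, k = 9: C(373, 8) = 8616446909018334.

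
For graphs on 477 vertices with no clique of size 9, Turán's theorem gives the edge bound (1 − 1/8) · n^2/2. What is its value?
Turán density bound = (7/8) · 477^2/2 = 1592703/16 ≈ 99543.9375

Turán's theorem: ex(n, K_{r+1}) is achieved by the complete r-partite Turán graph T(n, r) with parts as balanced as possible, and is at most (1 − 1/r) · n^2/2. For r = 8, n = 477: the density bound is (7/8) · 227529/2 = 1592703/16 ≈ 99543.9375. The integer-valued extremum is e(T(477, 8)) = 99543, which is strictly less than the density bound 1592703/16 since 8 ∤ 477 (the parts of T(477, 8) cannot all be equal).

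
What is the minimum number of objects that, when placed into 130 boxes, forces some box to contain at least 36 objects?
n = (36 − 1)·130 + 1 = 4551

By the generalised pigeonhole principle, to guarantee some box contains ≥ r objects we need more than (r − 1) · k objects total. Threshold: n = (r − 1) · k + 1. With r = 36 and k = 130: n = 35 · 130 + 1 = 4550 + 1 = 4551. For n = 4550 = 35 · 130, we can put exactly 35 objects in every box, avoiding 36 in any single one — so 4551 is tight.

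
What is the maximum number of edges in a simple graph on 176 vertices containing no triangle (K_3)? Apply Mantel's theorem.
ex(176, K_3) = ⌊176^2/4⌋ = 7744

Mantel (1907): a triangle-free graph on n vertices has at most ⌊n^2/4⌋ edges, with equality for the complete bipartite graph K_{⌊n/2⌋, ⌈n/2⌉}. For n = 176: ⌊176^2/4⌋ = ⌊30976/4⌋ = 7744. The extremal graph is K_{88, 88}, which has 88·88 = 7744 edges.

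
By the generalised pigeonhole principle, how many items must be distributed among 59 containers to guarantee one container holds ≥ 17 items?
n = (17 − 1)·59 + 1 = 945

By the generalised pigeonhole principle, to guarantee some box contains ≥ r objects we need more than (r − 1) · k objects total. Threshold: n = (r − 1) · k + 1. With r = 17 and k = 59: n = 16 · 59 + 1 = 944 + 1 = 945. For n = 944 = 16 · 59, we can put exactly 16 objects in every box, avoiding 17 in any single one — so 945 is tight.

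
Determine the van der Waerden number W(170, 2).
W(170, 2) = 170 + 1 = 171

A 2-term AP is any pair of integers, so a monochromatic 2-AP exists iff some colour is used at least twice. With 170 colours, the colouring i ↦ i on {1, ..., 170} uses each colour once, avoiding any monochromatic pair, so W(170, 2) > 170. For {1, ..., 171}, pigeonhole forces two integers of the same colour, which form a monochromatic 2-AP. Hence W(170, 2) = 171.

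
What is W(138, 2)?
W(138, 2) = 138 + 1 = 139

A 2-term AP is any pair of integers, so a monochromatic 2-AP exists iff some colour is used at least twice. With 138 colours, the colouring i ↦ i on {1, ..., 138} uses each colour once, avoiding any monochromatic pair, so W(138, 2) > 138. For {1, ..., 139}, pigeonhole forces two integers of the same colour, which form a monochromatic 2-AP. Hence W(138, 2) = 139.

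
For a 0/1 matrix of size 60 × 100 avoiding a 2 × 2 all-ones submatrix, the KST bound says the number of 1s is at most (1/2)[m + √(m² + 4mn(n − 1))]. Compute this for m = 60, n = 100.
z(60, 100; 2, 2) ≤ (1/2)[60 + √(60² + 4·60·100·99)] = (1/2)[60 + √2379600] = 801.2976

Kővári–Sós–Turán: let r_1, ..., r_60 be the row sums and z = Σ r_i the total number of 1s. Each pair of columns can share at most one row with both entries 1 (else a 2×2 all-ones block appears), so Σ_i C(r_i, 2) ≤ C(100, 2) = 4950. By convexity Σ_i C(r_i, 2) ≥ 60·C(z/60, 2) = z(z − 60)/(2·60), giving z² − 60z − 60·100·99 ≤ 0 and hence z ≤ (1/2)[60 + √(3600 + 4·594000)] = (1/2)[60 + √2379600] ≈ (1/2)(60 + 1542.5952) = 801.2976.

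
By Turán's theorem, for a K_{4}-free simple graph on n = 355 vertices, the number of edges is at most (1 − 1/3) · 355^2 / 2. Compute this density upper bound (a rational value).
Turán density bound = (2/3) · 355^2/2 = 126025/3 ≈ 42008.3333

Turán's theorem: ex(n, K_{r+1}) is achieved by the complete r-partite Turán graph T(n, r) with parts as balanced as possible, and is at most (1 − 1/r) · n^2/2. For r = 3, n = 355: the density bound is (2/3) · 126025/2 = 126025/3 ≈ 42008.3333. The integer-valued extremum is e(T(355, 3)) = 42008, which is strictly less than the density bound 126025/3 since 3 ∤ 355 (the parts of T(355, 3) cannot all be equal).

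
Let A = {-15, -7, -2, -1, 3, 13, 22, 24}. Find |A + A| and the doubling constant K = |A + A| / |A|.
K = |A + A| / |A| = 33/8

Enumerate A + A = {a + b : a, b ∈ A}. With |A| = 8, there are |A|^2 = 64 ordered sum pairs; collecting distinct values, A + A = {-30, -22, -17, -16, -14, -12, -9, -8, -4, -3, -2, 1, 2, 6, 7, 9, 11, 12, 15, 16, 17, 20, 21, 22, 23, 25, 26, 27, 35, 37, 44, 46, 48}, so |A + A| = 33. Thus K = 33/8. For comparison, the minimum possible |A + A| over all 8-element sets is 2·8 − 1 = 15 (so min K = 15/8), attained only by arithmetic progressions.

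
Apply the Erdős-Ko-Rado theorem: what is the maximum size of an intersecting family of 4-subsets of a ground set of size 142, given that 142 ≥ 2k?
max |F| = C(141, 3) = 457310

Erdős-Ko-Rado (1961): when n ≥ 2k, max |F| = C(n−1, k−1). The bound is attained by the star {A : i ∈ A} for any fixed i ∈ [n]. Here C(142−1, 4−1) = C(141, 3) = 457310.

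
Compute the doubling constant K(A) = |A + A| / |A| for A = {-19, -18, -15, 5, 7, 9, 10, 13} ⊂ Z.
K = |A + A| / |A| = 28/8 = 7/2

Enumerate A + A = {a + b : a, b ∈ A}. With |A| = 8, there are |A|^2 = 64 ordered sum pairs; collecting distinct values, A + A = {-38, -37, -36, -34, -33, -30, -14, -13, -12, -11, -10, -9, -8, -6, -5, -2, 10, 12, 14, 15, 16, 17, 18, 19, 20, 22, 23, 26}, so |A + A| = 28. Thus K = 28/8 = 7/2. For comparison, the minimum possible |A + A| over all 8-element sets is 2·8 − 1 = 15 (so min K = 15/8), attained only by arithmetic progressions.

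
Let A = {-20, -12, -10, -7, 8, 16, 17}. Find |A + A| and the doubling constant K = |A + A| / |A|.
K = |A + A| / |A| = 27/7

Enumerate A + A = {a + b : a, b ∈ A}. With |A| = 7, there are |A|^2 = 49 ordered sum pairs; collecting distinct values, A + A = {-40, -32, -30, -27, -24, -22, -20, -19, -17, -14, -12, -4, -3, -2, 1, 4, 5, 6, 7, 9, 10, 16, 24, 25, 32, 33, 34}, so |A + A| = 27. Thus K = 27/7. For comparison, the minimum possible |A + A| over all 7-element sets is 2·7 − 1 = 13 (so min K = 13/7), attained only by arithmetic progressions.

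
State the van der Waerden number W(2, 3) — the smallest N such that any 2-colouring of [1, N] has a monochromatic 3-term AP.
W(2, 3) = 9

Lower bound: the 2-colouring RRBBRRBB of {1, ..., 8} (R at positions {1, 2, 5, 6}, B at {3, 4, 7, 8}) contains no monochromatic 3-term AP, so W(2, 3) > 8. Upper bound: a case analysis on any 2-colouring of {1, ..., 9} forces such an AP. Hence W(2, 3) = 9.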